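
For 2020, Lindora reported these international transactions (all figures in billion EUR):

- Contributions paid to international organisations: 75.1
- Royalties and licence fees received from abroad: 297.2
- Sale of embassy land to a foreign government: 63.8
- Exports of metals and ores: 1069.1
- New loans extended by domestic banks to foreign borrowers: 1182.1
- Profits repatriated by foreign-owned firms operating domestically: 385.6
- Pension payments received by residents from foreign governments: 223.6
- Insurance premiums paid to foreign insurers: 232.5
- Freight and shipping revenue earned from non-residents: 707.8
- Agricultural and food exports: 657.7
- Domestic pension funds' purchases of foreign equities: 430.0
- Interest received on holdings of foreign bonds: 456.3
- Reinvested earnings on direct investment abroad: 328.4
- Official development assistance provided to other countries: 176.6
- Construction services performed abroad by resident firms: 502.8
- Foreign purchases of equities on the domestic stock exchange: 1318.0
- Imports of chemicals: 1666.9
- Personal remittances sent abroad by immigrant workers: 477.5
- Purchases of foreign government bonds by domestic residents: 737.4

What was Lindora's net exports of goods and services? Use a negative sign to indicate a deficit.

1335.2

Goods: -1666.9 + 657.7 + 1069.1 = 59.9
Services: 502.8 - 232.5 + 297.2 + 707.8 = 1275.3
Trade balance = 59.9 + 1275.3 = 1335.2
(Excluded from the trade balance — secondary income: contributions paid to international organisations 75.1, pension payments received by residents from foreign governments 223.6, official development assistance provided to other countries 176.6, personal remittances sent abroad by immigrant workers 477.5; capital account: sale of embassy land to a foreign government 63.8; financial account: new loans extended by domestic banks to foreign borrowers 1182.1, domestic pension funds' purchases of foreign equities 430.0, foreign purchases of equities on the domestic stock exchange 1318.0, purchases of foreign government bonds by domestic residents 737.4; primary income: profits repatriated by foreign-owned firms operating domestically 385.6, interest received on holdings of foreign bonds 456.3, reinvested earnings on direct investment abroad 328.4.)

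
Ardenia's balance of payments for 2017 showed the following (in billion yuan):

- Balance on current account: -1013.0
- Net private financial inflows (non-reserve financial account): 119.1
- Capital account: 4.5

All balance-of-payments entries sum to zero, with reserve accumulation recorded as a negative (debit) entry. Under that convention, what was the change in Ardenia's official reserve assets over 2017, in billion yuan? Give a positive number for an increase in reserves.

Official reserve transactions balance = -((-1013.0) + 4.5 + 119.1) = 889.4
An accumulation of reserves is recorded as a debit (negative entry), so the change in the stock of reserves is the negative of that balance.
Change in official reserves = -(889.4) = -889.4

-889.4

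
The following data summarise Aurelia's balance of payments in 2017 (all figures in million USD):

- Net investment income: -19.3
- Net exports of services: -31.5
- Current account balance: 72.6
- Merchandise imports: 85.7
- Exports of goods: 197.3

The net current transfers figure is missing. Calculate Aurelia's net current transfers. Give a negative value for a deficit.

Current account = goods balance + services balance + net primary income + net secondary income
Sum of the known components = 60.8
Net current transfers = CA - (known components) = 72.6 - 60.8 = 11.8

11.8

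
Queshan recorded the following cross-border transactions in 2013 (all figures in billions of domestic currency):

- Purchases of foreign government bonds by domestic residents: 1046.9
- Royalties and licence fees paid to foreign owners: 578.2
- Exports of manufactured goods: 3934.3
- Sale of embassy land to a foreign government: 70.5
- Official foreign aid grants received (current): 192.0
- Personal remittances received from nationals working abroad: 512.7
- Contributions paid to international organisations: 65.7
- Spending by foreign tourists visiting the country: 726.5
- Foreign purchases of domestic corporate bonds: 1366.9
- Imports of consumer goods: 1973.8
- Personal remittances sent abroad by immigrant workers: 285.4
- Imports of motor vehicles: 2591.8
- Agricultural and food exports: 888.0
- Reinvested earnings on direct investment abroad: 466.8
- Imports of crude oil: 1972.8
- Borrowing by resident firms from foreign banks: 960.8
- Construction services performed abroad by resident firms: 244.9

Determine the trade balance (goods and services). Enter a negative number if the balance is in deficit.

-1322.9

Goods: -1972.8 + 888.0 - 2591.8 - 1973.8 + 3934.3 = -1716.1
Services: 726.5 + 244.9 - 578.2 = 393.2
Trade balance = -1716.1 + 393.2 = -1322.9
(Excluded from the trade balance — financial account: purchases of foreign government bonds by domestic residents 1046.9, foreign purchases of domestic corporate bonds 1366.9, borrowing by resident firms from foreign banks 960.8; capital account: sale of embassy land to a foreign government 70.5; secondary income: official foreign aid grants received (current) 192.0, personal remittances received from nationals working abroad 512.7, contributions paid to international organisations 65.7, personal remittances sent abroad by immigrant workers 285.4; primary income: reinvested earnings on direct investment abroad 466.8.)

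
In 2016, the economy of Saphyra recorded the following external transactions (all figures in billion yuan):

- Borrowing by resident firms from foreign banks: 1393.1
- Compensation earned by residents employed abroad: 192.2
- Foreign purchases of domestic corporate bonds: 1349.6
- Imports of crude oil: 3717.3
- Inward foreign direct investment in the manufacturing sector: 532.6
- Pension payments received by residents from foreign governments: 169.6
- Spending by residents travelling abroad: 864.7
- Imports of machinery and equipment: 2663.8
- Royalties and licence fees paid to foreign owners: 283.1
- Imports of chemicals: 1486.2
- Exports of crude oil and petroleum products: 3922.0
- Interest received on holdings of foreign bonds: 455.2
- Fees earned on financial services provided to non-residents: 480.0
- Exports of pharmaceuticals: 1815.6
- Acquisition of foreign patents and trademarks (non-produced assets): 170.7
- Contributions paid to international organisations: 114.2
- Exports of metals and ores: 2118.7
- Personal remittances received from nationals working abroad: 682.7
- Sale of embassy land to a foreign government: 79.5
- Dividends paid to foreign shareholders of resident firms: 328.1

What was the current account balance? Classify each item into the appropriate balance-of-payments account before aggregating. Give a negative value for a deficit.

Goods: 3922.0 - 1486.2 - 2663.8 + 2118.7 + 1815.6 - 3717.3 = -11.0
Services: 480.0 - 864.7 - 283.1 = -667.8
Primary income: -328.1 + 192.2 + 455.2 = 319.3
Secondary income: 169.6 - 114.2 + 682.7 = 738.1
Current account = (-11.0) + (-667.8) + 319.3 + 738.1 = 378.6
(Excluded from the current account — financial account: borrowing by resident firms from foreign banks 1393.1, foreign purchases of domestic corporate bonds 1349.6, inward foreign direct investment in the manufacturing sector 532.6; capital account: acquisition of foreign patents and trademarks (non-produced assets) 170.7, sale of embassy land to a foreign government 79.5.)

378.6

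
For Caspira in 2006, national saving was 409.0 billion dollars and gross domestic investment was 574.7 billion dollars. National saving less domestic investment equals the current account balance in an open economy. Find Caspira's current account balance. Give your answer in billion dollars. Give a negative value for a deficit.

-165.7

S - I = CA (net lending to the rest of the world).
CA = S - I = 409.0 - 574.7 = -165.7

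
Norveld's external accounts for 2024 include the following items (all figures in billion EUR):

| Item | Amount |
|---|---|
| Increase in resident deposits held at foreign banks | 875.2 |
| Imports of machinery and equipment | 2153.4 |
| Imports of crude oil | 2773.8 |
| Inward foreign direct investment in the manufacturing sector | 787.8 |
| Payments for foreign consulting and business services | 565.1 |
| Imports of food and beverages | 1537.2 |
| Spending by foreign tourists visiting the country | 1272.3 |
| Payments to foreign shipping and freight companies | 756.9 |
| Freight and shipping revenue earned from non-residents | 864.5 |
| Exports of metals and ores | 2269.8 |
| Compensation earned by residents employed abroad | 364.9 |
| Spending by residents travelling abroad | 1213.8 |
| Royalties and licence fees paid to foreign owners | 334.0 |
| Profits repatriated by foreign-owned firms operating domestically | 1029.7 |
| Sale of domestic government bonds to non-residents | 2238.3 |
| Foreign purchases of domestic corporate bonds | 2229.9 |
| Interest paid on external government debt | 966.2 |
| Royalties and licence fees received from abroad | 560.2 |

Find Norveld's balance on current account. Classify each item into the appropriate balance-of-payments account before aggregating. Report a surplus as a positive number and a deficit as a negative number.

Goods: -2153.4 + 2269.8 - 1537.2 - 2773.8 = -4194.6
Services: -1213.8 + 1272.3 - 756.9 - 565.1 - 334.0 + 864.5 + 560.2 = -172.8
Primary income: -966.2 + 364.9 - 1029.7 = -1631.0
Current account = (-4194.6) + (-172.8) + (-1631.0) = -5998.4
(Excluded from the current account — financial account: increase in resident deposits held at foreign banks 875.2, inward foreign direct investment in the manufacturing sector 787.8, sale of domestic government bonds to non-residents 2238.3, foreign purchases of domestic corporate bonds 2229.9.)

-5998.4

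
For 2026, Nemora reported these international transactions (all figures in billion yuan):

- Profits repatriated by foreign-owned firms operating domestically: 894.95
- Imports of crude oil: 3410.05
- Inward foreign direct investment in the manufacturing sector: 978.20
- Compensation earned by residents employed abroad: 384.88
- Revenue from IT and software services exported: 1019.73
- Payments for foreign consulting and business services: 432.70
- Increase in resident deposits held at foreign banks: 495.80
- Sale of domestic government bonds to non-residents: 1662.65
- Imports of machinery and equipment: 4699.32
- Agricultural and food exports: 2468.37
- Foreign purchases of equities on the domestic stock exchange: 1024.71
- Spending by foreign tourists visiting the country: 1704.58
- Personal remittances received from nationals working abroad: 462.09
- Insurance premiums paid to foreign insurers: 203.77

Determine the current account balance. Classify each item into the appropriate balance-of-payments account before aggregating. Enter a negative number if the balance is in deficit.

Goods: -4699.32 + 2468.37 - 3410.05 = -5641.00
Services: 1019.73 - 432.70 - 203.77 + 1704.58 = 2087.84
Primary income: -894.95 + 384.88 = -510.07
Secondary income: 462.09
Current account = (-5641.00) + 2087.84 + (-510.07) + 462.09 = -3601.14
(Excluded from the current account — financial account: inward foreign direct investment in the manufacturing sector 978.20, increase in resident deposits held at foreign banks 495.80, sale of domestic government bonds to non-residents 1662.65, foreign purchases of equities on the domestic stock exchange 1024.71.)

-3601.14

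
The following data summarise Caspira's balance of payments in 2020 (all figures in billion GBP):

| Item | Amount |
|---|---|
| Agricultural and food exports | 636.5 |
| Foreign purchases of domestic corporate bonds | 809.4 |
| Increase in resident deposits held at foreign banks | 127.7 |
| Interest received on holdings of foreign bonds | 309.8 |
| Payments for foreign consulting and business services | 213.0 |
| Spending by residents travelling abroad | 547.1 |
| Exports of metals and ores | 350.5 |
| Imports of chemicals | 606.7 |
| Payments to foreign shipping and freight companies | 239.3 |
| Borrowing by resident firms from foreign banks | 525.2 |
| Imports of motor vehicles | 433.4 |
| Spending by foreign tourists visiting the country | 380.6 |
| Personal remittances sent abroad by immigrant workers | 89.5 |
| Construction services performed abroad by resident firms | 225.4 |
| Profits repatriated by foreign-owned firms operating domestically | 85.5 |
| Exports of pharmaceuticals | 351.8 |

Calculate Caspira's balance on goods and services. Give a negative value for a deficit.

-94.7

Goods: -606.7 + 351.8 + 636.5 + 350.5 - 433.4 = 298.7
Services: -547.1 - 239.3 - 213.0 + 380.6 + 225.4 = -393.4
Trade balance = 298.7 + (-393.4) = -94.7
(Excluded from the trade balance — financial account: foreign purchases of domestic corporate bonds 809.4, increase in resident deposits held at foreign banks 127.7, borrowing by resident firms from foreign banks 525.2; primary income: interest received on holdings of foreign bonds 309.8, profits repatriated by foreign-owned firms operating domestically 85.5; secondary income: personal remittances sent abroad by immigrant workers 89.5.)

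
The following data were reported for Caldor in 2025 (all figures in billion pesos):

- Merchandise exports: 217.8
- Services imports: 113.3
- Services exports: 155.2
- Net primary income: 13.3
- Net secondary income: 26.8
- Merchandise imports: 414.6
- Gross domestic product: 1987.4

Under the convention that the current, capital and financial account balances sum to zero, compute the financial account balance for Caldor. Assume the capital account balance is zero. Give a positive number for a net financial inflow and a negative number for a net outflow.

Goods balance = 217.8 - 414.6 = -196.8
Services balance = 155.2 - 113.3 = 41.9
Trade balance (goods + services) = -196.8 + 41.9 = -154.9
Net primary income = 13.3
Net secondary income = 26.8
Current account = -154.9 + 13.3 + 26.8 = -114.8
Financial account = -(-114.8) = 114.8

114.8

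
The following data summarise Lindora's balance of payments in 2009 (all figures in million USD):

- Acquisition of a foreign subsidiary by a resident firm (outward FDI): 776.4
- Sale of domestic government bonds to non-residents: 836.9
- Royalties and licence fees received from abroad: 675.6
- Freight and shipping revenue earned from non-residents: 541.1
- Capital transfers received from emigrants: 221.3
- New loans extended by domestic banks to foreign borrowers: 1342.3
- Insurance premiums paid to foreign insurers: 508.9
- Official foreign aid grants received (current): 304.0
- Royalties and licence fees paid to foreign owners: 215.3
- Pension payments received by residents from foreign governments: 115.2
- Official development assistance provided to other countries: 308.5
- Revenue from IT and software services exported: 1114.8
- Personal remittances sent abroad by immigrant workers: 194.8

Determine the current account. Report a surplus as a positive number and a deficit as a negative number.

Services: 541.1 - 508.9 + 1114.8 - 215.3 + 675.6 = 1607.3
Secondary income: 115.2 + 304.0 - 308.5 - 194.8 = -84.1
Current account = 1607.3 + (-84.1) = 1523.2
(Excluded from the current account — financial account: acquisition of a foreign subsidiary by a resident firm (outward FDI) 776.4, sale of domestic government bonds to non-residents 836.9, new loans extended by domestic banks to foreign borrowers 1342.3; capital account: capital transfers received from emigrants 221.3.)

1523.2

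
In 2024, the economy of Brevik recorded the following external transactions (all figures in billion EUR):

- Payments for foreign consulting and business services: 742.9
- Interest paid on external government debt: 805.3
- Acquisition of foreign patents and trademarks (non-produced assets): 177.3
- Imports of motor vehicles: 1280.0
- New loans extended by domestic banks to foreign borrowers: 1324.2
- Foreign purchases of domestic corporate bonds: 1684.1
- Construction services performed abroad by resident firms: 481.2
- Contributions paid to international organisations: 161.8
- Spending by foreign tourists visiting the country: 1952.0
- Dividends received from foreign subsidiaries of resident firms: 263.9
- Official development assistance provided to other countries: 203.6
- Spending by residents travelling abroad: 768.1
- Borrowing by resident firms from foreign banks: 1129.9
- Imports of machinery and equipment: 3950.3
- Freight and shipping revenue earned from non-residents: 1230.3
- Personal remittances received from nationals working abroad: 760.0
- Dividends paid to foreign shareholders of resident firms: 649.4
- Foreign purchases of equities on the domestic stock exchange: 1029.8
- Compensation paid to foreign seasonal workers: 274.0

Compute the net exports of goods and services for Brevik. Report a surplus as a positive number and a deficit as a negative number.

-3077.8

Goods: -1280.0 - 3950.3 = -5230.3
Services: 481.2 - 742.9 + 1230.3 - 768.1 + 1952.0 = 2152.5
Trade balance = -5230.3 + 2152.5 = -3077.8
(Excluded from the trade balance — primary income: interest paid on external government debt 805.3, dividends received from foreign subsidiaries of resident firms 263.9, dividends paid to foreign shareholders of resident firms 649.4, compensation paid to foreign seasonal workers 274.0; capital account: acquisition of foreign patents and trademarks (non-produced assets) 177.3; financial account: new loans extended by domestic banks to foreign borrowers 1324.2, foreign purchases of domestic corporate bonds 1684.1, borrowing by resident firms from foreign banks 1129.9, foreign purchases of equities on the domestic stock exchange 1029.8; secondary income: contributions paid to international organisations 161.8, official development assistance provided to other countries 203.6, personal remittances received from nationals working abroad 760.0.)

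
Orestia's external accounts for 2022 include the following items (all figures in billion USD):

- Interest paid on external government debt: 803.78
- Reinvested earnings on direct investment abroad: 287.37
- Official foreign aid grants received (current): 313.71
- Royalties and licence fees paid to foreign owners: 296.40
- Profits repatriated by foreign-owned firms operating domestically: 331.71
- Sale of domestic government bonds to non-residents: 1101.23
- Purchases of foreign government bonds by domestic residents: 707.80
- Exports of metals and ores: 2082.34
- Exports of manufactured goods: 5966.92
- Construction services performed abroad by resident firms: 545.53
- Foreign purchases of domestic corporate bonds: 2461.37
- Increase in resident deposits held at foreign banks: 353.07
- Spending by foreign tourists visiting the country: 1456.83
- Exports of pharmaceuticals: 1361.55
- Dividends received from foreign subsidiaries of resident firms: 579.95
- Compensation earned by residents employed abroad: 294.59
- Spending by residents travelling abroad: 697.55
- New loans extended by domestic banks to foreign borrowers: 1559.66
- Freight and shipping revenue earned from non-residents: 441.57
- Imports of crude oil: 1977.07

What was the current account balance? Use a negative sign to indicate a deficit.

9223.85

Goods: 2082.34 + 1361.55 - 1977.07 + 5966.92 = 7433.74
Services: -697.55 - 296.40 + 441.57 + 545.53 + 1456.83 = 1449.98
Primary income: 294.59 - 331.71 + 287.37 + 579.95 - 803.78 = 26.42
Secondary income: 313.71
Current account = 7433.74 + 1449.98 + 26.42 + 313.71 = 9223.85
(Excluded from the current account — financial account: sale of domestic government bonds to non-residents 1101.23, purchases of foreign government bonds by domestic residents 707.80, foreign purchases of domestic corporate bonds 2461.37, increase in resident deposits held at foreign banks 353.07, new loans extended by domestic banks to foreign borrowers 1559.66.)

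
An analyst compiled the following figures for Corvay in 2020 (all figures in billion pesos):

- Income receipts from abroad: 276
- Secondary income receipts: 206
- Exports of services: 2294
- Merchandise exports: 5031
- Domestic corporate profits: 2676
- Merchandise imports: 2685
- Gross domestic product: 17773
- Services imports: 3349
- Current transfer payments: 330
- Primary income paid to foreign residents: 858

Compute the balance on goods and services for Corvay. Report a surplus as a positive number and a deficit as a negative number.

Goods balance = 5031 - 2685 = 2346
Services balance = 2294 - 3349 = -1055
Trade balance (goods + services) = 2346 + (-1055) = 1291

1291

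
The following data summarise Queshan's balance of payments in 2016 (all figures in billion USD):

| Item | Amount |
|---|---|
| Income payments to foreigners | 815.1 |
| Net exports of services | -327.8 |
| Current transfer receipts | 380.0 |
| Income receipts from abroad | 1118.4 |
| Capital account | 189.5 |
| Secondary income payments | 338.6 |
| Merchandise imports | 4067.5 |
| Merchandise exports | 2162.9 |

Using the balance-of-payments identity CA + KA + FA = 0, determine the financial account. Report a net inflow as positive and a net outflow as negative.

1698.2

Goods balance = 2162.9 - 4067.5 = -1904.6
Services balance = -327.8
Trade balance (goods + services) = -1904.6 + (-327.8) = -2232.4
Net primary income = 1118.4 - 815.1 = 303.3
Net secondary income = 380.0 - 338.6 = 41.4
Current account = -2232.4 + 303.3 + 41.4 = -1887.7
Financial account = -(-1887.7 + 189.5) = 1698.2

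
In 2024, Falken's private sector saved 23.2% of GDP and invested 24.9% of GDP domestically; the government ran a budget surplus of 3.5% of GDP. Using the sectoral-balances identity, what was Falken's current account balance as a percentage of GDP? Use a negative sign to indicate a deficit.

By the sectoral-balances identity, CA = (S_private - I) + (T - G).
Private balance = 23.2 - 24.9 = -1.7
Government balance (T - G) = 3.5
CA = -1.7 + 3.5 = 1.8

1.8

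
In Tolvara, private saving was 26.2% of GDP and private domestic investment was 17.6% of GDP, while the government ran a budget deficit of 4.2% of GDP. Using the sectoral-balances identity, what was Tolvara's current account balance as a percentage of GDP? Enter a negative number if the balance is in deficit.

4.4

By the sectoral-balances identity, CA = (S_private - I) + (T - G).
Private balance = 26.2 - 17.6 = 8.6
Government balance (T - G) = -4.2
CA = 8.6 + (-4.2) = 4.4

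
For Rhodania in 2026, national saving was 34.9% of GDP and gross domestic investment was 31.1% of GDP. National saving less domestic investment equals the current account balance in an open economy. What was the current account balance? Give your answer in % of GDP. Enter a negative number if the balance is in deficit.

CA = S - I = 34.9 - 31.1 = 3.8

3.8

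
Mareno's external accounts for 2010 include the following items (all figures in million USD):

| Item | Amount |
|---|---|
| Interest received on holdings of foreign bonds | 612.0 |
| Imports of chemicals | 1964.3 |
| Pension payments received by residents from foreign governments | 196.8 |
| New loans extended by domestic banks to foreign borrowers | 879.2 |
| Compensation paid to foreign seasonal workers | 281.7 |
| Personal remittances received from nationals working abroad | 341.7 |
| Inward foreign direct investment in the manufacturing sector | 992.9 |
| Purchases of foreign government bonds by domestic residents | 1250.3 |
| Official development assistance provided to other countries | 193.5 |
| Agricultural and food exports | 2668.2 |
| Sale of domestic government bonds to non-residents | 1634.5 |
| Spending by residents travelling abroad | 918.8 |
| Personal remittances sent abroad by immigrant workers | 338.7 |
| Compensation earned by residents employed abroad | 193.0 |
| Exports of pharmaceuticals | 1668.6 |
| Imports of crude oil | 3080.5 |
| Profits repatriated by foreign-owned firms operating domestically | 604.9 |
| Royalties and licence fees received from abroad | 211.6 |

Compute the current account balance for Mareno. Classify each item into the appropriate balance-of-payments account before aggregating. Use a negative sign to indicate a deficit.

Goods: -1964.3 + 2668.2 + 1668.6 - 3080.5 = -708.0
Services: -918.8 + 211.6 = -707.2
Primary income: -604.9 - 281.7 + 193.0 + 612.0 = -81.6
Secondary income: -338.7 - 193.5 + 196.8 + 341.7 = 6.3
Current account = (-708.0) + (-707.2) + (-81.6) + 6.3 = -1490.5
(Excluded from the current account — financial account: new loans extended by domestic banks to foreign borrowers 879.2, inward foreign direct investment in the manufacturing sector 992.9, purchases of foreign government bonds by domestic residents 1250.3, sale of domestic government bonds to non-residents 1634.5.)

-1490.5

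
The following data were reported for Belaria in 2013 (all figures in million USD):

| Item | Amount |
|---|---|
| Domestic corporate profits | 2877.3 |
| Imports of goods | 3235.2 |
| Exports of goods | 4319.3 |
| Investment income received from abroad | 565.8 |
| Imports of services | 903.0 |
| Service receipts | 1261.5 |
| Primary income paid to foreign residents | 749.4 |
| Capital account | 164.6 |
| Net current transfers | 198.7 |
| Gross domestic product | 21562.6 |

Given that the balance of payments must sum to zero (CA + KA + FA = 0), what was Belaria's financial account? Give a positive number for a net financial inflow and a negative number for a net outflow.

-1622.3

Goods balance = 4319.3 - 3235.2 = 1084.1
Services balance = 1261.5 - 903.0 = 358.5
Trade balance (goods + services) = 1084.1 + 358.5 = 1442.6
Net primary income = 565.8 - 749.4 = -183.6
Net secondary income = 198.7
Current account = 1442.6 + (-183.6) + 198.7 = 1457.7
Financial account = -(1457.7 + 164.6) = -1622.3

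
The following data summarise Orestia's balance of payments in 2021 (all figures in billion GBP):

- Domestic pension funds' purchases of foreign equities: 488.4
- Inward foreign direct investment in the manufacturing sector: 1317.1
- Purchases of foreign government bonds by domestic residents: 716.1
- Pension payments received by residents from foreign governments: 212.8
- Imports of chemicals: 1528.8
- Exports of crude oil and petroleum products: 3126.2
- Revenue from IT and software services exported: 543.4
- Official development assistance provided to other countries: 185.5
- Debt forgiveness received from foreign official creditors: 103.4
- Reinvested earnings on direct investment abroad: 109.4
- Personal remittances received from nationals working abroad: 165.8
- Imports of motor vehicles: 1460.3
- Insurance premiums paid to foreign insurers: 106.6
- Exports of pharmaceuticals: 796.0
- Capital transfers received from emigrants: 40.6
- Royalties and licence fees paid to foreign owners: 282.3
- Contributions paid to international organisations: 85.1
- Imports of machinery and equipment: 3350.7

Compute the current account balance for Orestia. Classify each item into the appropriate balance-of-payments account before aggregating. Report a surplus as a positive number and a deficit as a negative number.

-2045.7

Goods: -1528.8 - 3350.7 + 3126.2 + 796.0 - 1460.3 = -2417.6
Services: -106.6 - 282.3 + 543.4 = 154.5
Primary income: 109.4
Secondary income: -85.1 + 212.8 + 165.8 - 185.5 = 108.0
Current account = (-2417.6) + 154.5 + 109.4 + 108.0 = -2045.7
(Excluded from the current account — financial account: domestic pension funds' purchases of foreign equities 488.4, inward foreign direct investment in the manufacturing sector 1317.1, purchases of foreign government bonds by domestic residents 716.1; capital account: debt forgiveness received from foreign official creditors 103.4, capital transfers received from emigrants 40.6.)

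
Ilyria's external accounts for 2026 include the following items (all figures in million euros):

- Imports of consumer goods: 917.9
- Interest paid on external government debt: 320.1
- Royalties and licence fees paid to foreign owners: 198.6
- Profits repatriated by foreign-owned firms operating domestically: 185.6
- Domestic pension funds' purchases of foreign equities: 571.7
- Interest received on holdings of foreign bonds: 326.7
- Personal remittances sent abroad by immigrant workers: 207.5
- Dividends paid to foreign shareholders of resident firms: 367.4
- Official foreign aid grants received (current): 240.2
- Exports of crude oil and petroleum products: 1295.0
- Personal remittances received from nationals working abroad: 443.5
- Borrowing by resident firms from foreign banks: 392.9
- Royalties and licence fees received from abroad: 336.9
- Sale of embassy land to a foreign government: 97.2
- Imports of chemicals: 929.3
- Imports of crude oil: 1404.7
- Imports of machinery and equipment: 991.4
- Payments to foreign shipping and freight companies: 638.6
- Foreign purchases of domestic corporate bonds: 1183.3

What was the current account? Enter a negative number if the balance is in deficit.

Goods: -991.4 - 929.3 + 1295.0 - 917.9 - 1404.7 = -2948.3
Services: -198.6 - 638.6 + 336.9 = -500.3
Primary income: -320.1 + 326.7 - 185.6 - 367.4 = -546.4
Secondary income: 240.2 - 207.5 + 443.5 = 476.2
Current account = (-2948.3) + (-500.3) + (-546.4) + 476.2 = -3518.8
(Excluded from the current account — financial account: domestic pension funds' purchases of foreign equities 571.7, borrowing by resident firms from foreign banks 392.9, foreign purchases of domestic corporate bonds 1183.3; capital account: sale of embassy land to a foreign government 97.2.)

-3518.8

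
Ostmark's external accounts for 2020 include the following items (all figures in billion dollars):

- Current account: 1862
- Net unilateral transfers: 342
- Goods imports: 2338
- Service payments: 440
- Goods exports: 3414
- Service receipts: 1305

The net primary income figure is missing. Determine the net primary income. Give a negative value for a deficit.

-421

Current account = goods balance + services balance + net primary income + net secondary income
Sum of the known components = 2283
Net primary income = CA - (known components) = 1862 - 2283 = -421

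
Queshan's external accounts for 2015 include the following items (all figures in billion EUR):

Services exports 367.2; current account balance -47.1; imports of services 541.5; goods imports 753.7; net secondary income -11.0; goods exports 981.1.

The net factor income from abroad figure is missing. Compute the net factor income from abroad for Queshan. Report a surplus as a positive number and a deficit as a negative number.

-89.2

Current account = goods balance + services balance + net primary income + net secondary income
Sum of the known components = 42.1
Net factor income from abroad = CA - (known components) = -47.1 - 42.1 = -89.2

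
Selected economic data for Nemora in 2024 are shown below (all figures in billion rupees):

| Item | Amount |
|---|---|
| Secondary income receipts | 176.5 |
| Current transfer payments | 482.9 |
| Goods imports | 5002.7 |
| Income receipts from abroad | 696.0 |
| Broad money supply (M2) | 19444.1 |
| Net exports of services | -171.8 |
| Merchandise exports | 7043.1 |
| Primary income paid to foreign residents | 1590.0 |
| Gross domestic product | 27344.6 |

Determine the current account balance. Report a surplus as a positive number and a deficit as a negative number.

Goods balance = 7043.1 - 5002.7 = 2040.4
Services balance = -171.8
Trade balance (goods + services) = 2040.4 + (-171.8) = 1868.6
Net primary income = 696.0 - 1590.0 = -894.0
Net secondary income = 176.5 - 482.9 = -306.4
Current account = 1868.6 + (-894.0) + (-306.4) = 668.2

668.2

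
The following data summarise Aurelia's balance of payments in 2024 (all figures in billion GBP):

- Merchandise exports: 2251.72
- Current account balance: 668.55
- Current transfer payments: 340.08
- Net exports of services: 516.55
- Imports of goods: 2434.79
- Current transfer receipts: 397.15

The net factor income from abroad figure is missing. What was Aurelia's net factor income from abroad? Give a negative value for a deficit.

278.00

Current account = goods balance + services balance + net primary income + net secondary income
Sum of the known components = 390.55
Net factor income from abroad = CA - (known components) = 668.55 - 390.55 = 278.00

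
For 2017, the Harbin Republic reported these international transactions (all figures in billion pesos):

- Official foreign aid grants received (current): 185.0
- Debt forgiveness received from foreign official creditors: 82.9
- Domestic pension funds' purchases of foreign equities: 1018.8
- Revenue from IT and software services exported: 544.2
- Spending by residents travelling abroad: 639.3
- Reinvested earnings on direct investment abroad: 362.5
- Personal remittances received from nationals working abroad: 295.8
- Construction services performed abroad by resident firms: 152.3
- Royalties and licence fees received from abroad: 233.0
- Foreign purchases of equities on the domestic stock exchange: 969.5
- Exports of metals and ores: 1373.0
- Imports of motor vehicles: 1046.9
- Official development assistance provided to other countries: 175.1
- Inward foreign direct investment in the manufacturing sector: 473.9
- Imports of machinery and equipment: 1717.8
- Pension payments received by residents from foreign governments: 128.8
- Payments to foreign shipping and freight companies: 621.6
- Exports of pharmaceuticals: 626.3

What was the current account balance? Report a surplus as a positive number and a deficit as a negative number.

Goods: 626.3 - 1717.8 + 1373.0 - 1046.9 = -765.4
Services: -639.3 + 544.2 + 152.3 + 233.0 - 621.6 = -331.4
Primary income: 362.5
Secondary income: 295.8 - 175.1 + 128.8 + 185.0 = 434.5
Current account = (-765.4) + (-331.4) + 362.5 + 434.5 = -299.8
(Excluded from the current account — capital account: debt forgiveness received from foreign official creditors 82.9; financial account: domestic pension funds' purchases of foreign equities 1018.8, foreign purchases of equities on the domestic stock exchange 969.5, inward foreign direct investment in the manufacturing sector 473.9.)

-299.8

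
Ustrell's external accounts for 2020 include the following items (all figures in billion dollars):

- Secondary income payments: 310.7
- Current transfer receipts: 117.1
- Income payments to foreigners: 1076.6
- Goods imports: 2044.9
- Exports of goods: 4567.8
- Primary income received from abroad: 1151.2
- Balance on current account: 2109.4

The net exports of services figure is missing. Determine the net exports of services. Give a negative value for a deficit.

Current account = goods balance + services balance + net primary income + net secondary income
Sum of the known components = 2403.9
Net exports of services = CA - (known components) = 2109.4 - 2403.9 = -294.5

-294.5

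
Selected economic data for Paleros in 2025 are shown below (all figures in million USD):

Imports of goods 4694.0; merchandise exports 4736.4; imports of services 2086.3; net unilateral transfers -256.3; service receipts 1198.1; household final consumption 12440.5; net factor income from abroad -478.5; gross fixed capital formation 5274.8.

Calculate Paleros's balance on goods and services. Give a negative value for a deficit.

-845.8

Goods balance = 4736.4 - 4694.0 = 42.4
Services balance = 1198.1 - 2086.3 = -888.2
Trade balance (goods + services) = 42.4 + (-888.2) = -845.8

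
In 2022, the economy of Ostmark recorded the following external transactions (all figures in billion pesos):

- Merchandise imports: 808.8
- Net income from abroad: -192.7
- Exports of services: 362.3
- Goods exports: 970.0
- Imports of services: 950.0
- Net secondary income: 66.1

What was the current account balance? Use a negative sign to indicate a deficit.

Goods balance = 970.0 - 808.8 = 161.2
Services balance = 362.3 - 950.0 = -587.7
Trade balance (goods + services) = 161.2 + (-587.7) = -426.5
Net primary income = -192.7
Net secondary income = 66.1
Current account = -426.5 + (-192.7) + 66.1 = -553.1

-553.1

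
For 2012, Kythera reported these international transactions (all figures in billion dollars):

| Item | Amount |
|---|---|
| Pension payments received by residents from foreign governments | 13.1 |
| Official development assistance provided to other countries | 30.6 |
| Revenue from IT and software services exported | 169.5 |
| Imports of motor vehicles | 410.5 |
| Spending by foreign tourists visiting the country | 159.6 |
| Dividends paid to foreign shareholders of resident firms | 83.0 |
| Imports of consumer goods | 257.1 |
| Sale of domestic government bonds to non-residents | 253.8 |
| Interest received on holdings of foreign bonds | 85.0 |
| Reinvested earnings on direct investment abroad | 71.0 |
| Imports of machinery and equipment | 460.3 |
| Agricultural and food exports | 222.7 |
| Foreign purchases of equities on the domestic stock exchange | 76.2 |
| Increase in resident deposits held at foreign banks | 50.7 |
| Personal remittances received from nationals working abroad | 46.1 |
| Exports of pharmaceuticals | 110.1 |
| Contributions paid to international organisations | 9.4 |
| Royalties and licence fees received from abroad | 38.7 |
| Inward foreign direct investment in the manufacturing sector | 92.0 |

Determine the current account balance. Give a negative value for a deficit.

Goods: -460.3 + 222.7 - 410.5 + 110.1 - 257.1 = -795.1
Services: 159.6 + 169.5 + 38.7 = 367.8
Primary income: 71.0 - 83.0 + 85.0 = 73.0
Secondary income: -9.4 + 46.1 + 13.1 - 30.6 = 19.2
Current account = (-795.1) + 367.8 + 73.0 + 19.2 = -335.1
(Excluded from the current account — financial account: sale of domestic government bonds to non-residents 253.8, foreign purchases of equities on the domestic stock exchange 76.2, increase in resident deposits held at foreign banks 50.7, inward foreign direct investment in the manufacturing sector 92.0.)

-335.1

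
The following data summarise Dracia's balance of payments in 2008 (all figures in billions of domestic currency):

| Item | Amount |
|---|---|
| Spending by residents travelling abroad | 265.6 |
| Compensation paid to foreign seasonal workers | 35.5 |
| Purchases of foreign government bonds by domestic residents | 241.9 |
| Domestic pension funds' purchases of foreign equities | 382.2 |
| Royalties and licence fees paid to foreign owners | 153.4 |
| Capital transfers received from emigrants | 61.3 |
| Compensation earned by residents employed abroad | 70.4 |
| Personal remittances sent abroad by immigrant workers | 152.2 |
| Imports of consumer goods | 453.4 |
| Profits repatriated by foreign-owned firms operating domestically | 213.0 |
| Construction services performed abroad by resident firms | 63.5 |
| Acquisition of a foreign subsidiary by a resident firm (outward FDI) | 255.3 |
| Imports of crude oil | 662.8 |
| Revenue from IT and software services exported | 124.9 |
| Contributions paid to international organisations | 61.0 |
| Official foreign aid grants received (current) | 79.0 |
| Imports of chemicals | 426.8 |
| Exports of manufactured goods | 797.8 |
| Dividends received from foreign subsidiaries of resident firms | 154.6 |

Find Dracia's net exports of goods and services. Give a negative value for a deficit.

-975.8

Goods: -453.4 - 662.8 + 797.8 - 426.8 = -745.2
Services: -265.6 - 153.4 + 63.5 + 124.9 = -230.6
Trade balance = -745.2 + (-230.6) = -975.8
(Excluded from the trade balance — primary income: compensation paid to foreign seasonal workers 35.5, compensation earned by residents employed abroad 70.4, profits repatriated by foreign-owned firms operating domestically 213.0, dividends received from foreign subsidiaries of resident firms 154.6; financial account: purchases of foreign government bonds by domestic residents 241.9, domestic pension funds' purchases of foreign equities 382.2, acquisition of a foreign subsidiary by a resident firm (outward FDI) 255.3; capital account: capital transfers received from emigrants 61.3; secondary income: personal remittances sent abroad by immigrant workers 152.2, contributions paid to international organisations 61.0, official foreign aid grants received (current) 79.0.)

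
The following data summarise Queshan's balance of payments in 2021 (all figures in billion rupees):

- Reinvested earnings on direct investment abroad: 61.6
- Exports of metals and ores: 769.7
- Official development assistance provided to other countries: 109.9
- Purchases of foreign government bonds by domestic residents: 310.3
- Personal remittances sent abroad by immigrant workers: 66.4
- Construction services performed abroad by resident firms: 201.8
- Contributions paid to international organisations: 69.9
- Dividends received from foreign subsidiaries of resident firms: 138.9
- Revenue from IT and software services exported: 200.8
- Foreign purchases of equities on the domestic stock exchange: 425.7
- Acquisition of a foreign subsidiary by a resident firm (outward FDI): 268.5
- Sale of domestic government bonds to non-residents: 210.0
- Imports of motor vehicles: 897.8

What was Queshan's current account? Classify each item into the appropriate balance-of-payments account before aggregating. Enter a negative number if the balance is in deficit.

Goods: -897.8 + 769.7 = -128.1
Services: 200.8 + 201.8 = 402.6
Primary income: 61.6 + 138.9 = 200.5
Secondary income: -66.4 - 109.9 - 69.9 = -246.2
Current account = (-128.1) + 402.6 + 200.5 + (-246.2) = 228.8
(Excluded from the current account — financial account: purchases of foreign government bonds by domestic residents 310.3, foreign purchases of equities on the domestic stock exchange 425.7, acquisition of a foreign subsidiary by a resident firm (outward FDI) 268.5, sale of domestic government bonds to non-residents 210.0.)

228.8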